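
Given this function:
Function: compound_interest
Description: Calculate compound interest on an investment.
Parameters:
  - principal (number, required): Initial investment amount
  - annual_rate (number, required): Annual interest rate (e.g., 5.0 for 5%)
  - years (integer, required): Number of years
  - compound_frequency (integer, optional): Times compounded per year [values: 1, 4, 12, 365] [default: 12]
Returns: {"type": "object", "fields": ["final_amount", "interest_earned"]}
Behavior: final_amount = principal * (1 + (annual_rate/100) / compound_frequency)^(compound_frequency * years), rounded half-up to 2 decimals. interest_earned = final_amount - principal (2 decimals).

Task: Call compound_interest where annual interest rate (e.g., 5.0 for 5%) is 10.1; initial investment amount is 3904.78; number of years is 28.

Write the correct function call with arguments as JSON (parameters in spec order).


Mapping each described value to its parameter name:
  'Annual interest rate (e.g., 5.0 for 5%)' -> annual_rate = 10.1
  'Initial investment amount' -> principal = 3904.78
  'Number of years' -> years = 28
compound_interest({"principal": 3904.78, "annual_rate": 10.1, "years": 28})


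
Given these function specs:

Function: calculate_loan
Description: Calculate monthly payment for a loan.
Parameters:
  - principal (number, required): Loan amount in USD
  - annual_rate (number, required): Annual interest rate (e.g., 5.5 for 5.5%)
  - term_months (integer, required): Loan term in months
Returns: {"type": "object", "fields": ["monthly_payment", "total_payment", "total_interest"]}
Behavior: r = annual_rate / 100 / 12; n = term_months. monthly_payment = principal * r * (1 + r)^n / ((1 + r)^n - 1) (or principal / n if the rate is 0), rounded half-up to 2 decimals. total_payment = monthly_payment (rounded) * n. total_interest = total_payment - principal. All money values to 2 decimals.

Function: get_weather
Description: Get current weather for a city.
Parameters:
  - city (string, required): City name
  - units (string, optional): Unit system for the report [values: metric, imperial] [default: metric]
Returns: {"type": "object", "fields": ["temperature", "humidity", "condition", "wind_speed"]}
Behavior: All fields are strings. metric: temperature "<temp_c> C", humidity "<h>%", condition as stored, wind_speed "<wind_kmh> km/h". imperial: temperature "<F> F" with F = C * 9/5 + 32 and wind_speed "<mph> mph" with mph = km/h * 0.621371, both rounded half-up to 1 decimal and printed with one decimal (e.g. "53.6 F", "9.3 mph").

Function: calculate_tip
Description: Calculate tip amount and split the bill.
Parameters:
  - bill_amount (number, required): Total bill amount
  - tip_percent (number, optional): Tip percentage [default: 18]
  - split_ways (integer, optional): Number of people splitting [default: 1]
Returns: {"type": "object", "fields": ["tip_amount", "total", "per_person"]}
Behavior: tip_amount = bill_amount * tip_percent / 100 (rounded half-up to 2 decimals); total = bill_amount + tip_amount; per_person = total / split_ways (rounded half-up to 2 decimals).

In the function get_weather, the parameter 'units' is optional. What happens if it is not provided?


The get_weather spec declares:
  - units (string, optional): Unit system for the report [values: metric, imperial] [default: metric]
It defaults to metric


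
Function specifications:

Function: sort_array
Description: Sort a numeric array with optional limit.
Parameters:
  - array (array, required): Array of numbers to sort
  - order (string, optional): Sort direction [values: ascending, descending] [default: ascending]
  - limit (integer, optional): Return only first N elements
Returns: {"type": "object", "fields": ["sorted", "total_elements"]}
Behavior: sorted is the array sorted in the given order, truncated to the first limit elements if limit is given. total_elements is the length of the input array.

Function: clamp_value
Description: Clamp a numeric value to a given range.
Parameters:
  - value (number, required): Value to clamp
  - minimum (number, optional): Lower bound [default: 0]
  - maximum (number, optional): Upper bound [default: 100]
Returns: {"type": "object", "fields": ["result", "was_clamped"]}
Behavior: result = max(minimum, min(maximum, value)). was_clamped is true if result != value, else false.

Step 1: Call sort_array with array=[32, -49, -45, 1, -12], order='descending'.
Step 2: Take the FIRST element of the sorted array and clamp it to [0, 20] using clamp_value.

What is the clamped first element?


Step 1: sort_array(order=descending)
  sorted: [32, 1, -12, -45, -49]
  -> first element = 32
Step 2: clamp_value(value=32, minimum=0, maximum=20)
  result = max(0, min(20, 32)) = max(0, 20) = 20
  was_clamped = (20 != 32) = true
  -> result = 20
20


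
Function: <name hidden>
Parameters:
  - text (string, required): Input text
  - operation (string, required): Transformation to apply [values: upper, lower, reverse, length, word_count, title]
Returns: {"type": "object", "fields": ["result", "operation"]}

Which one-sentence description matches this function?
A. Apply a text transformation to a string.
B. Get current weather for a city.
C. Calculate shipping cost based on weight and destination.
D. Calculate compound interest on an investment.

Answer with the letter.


Parameters text, operation and return ["result", "operation"] fit: Apply a text transformation to a string.
A


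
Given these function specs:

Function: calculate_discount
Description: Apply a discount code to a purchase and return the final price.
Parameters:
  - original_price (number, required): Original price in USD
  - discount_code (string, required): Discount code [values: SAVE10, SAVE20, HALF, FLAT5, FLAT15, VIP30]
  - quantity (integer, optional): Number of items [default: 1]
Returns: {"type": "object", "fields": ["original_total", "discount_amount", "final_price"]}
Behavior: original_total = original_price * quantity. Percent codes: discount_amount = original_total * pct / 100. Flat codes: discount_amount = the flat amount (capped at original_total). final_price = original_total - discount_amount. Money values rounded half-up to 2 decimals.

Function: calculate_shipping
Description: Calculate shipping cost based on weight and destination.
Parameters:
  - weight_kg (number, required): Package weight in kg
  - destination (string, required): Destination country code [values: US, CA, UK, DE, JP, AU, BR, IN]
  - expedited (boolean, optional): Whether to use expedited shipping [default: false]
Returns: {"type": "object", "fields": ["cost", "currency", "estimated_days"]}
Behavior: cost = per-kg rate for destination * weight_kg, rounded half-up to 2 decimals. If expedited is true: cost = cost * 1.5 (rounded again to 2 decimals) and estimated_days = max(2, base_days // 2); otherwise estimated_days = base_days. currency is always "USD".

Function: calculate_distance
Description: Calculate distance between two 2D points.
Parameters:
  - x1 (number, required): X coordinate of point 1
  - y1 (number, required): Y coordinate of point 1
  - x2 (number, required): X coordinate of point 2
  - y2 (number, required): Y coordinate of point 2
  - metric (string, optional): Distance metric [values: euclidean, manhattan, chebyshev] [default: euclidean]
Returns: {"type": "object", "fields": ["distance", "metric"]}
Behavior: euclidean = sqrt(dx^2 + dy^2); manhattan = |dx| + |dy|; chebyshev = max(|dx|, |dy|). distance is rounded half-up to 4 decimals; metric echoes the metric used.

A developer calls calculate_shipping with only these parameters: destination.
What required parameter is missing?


Required parameters: weight_kg, destination
Provided: destination
Missing: weight_kg
weight_kg


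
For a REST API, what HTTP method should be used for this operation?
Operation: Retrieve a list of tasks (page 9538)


GET = read, POST = create, PUT = update/replace, DELETE = remove
This operation is a read.
GET


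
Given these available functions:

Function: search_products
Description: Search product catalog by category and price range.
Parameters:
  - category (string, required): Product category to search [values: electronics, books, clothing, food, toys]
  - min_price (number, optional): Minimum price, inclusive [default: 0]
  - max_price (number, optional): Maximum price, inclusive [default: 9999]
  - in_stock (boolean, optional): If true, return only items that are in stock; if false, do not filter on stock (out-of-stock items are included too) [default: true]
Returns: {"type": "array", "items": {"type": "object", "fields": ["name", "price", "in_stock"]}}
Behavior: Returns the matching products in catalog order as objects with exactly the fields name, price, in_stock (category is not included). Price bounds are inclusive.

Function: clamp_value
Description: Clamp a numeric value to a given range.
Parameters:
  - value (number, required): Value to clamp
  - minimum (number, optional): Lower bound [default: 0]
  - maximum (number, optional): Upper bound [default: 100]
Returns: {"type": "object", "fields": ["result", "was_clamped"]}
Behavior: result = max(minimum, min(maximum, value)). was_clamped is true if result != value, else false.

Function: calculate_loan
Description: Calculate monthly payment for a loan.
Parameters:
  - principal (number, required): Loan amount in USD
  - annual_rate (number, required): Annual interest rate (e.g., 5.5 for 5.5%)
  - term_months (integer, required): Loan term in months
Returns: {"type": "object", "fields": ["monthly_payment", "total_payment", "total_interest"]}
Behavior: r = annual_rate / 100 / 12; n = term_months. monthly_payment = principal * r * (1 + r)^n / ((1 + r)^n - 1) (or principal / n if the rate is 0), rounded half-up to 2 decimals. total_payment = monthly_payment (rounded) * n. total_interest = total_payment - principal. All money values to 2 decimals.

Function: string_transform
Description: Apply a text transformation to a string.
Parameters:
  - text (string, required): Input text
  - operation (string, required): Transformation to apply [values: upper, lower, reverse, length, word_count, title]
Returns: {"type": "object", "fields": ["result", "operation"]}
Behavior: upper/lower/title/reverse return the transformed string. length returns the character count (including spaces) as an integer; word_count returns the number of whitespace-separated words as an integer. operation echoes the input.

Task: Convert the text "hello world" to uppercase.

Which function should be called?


The task needs a function whose description is: Apply a text transformation to a string.
string_transform


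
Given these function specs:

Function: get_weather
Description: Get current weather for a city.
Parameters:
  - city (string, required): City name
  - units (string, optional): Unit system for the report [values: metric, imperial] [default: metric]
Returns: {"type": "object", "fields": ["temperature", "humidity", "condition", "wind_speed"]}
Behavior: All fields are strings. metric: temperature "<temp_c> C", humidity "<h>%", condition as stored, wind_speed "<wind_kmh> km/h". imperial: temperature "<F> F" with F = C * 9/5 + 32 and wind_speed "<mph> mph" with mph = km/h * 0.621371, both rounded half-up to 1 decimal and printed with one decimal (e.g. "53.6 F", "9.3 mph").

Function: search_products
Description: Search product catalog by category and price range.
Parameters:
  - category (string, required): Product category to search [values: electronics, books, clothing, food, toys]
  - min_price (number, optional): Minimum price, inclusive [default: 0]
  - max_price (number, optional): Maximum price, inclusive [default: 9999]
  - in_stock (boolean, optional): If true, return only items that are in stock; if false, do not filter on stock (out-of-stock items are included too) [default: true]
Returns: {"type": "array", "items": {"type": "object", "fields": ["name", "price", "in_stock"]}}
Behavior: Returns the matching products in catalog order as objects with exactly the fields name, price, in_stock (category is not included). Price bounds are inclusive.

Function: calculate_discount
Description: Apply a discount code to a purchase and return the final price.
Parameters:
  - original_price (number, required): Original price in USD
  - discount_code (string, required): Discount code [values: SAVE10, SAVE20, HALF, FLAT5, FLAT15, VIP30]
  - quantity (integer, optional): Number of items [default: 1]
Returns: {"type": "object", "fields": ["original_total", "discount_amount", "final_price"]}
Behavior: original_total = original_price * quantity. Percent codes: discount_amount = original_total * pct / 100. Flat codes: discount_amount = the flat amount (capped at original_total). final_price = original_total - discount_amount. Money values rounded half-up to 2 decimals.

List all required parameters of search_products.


Parameters of search_products and their required/optional flag:
  category: required
  min_price: optional
  max_price: optional
  in_stock: optional
category


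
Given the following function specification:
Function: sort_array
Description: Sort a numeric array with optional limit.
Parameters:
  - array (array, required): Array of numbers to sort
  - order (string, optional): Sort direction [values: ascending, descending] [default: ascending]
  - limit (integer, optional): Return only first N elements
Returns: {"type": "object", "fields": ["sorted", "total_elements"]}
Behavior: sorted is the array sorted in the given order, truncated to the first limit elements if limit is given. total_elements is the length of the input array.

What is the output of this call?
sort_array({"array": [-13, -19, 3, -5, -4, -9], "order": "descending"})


sorted descending: [3, -4, -5, -9, -13, -19]
total_elements = len(input) = 6
Output:
{"sorted": [3, -4, -5, -9, -13, -19], "total_elements": 6}


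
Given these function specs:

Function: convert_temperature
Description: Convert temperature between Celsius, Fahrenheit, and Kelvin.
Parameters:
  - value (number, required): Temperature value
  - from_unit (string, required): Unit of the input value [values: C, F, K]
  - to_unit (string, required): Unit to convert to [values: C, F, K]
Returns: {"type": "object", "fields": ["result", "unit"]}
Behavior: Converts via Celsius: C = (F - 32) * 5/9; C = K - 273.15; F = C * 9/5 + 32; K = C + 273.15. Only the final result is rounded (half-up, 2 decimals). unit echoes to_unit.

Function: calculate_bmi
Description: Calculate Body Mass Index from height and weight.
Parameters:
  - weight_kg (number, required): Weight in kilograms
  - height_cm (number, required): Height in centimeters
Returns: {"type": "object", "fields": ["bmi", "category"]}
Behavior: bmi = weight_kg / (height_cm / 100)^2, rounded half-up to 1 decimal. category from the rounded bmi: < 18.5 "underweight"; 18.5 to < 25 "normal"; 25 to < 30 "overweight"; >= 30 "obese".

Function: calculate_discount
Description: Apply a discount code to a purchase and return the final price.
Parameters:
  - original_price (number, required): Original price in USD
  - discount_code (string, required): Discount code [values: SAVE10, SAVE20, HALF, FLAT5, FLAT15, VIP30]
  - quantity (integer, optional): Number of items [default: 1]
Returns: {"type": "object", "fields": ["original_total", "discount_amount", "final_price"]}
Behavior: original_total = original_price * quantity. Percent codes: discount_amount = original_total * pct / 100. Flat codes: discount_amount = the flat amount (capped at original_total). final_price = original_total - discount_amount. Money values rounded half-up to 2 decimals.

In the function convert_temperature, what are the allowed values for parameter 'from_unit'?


The convert_temperature spec declares:
  - from_unit (string, required): Unit of the input value [values: C, F, K]
Allowed values:
C, F, K


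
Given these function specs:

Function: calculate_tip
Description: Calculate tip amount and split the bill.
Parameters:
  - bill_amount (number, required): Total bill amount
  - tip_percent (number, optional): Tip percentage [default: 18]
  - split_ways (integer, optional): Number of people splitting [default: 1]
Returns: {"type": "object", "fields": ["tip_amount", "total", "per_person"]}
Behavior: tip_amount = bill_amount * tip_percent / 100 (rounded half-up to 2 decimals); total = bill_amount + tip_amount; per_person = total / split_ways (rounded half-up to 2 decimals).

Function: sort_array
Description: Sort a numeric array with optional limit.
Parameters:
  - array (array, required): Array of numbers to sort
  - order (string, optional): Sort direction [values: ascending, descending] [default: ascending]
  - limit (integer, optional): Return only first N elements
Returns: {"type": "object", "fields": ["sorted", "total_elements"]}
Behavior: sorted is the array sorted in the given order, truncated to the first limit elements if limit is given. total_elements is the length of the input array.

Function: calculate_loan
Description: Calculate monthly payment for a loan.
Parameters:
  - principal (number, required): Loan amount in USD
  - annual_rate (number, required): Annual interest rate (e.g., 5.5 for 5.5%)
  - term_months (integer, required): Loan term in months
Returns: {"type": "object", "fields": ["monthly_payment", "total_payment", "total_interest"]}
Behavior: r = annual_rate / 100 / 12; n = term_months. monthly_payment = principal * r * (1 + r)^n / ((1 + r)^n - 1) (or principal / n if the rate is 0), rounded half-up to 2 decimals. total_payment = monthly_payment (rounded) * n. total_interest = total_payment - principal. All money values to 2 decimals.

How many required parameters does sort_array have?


Parameters of sort_array: array (required), order (optional), limit (optional)
Required count:
1


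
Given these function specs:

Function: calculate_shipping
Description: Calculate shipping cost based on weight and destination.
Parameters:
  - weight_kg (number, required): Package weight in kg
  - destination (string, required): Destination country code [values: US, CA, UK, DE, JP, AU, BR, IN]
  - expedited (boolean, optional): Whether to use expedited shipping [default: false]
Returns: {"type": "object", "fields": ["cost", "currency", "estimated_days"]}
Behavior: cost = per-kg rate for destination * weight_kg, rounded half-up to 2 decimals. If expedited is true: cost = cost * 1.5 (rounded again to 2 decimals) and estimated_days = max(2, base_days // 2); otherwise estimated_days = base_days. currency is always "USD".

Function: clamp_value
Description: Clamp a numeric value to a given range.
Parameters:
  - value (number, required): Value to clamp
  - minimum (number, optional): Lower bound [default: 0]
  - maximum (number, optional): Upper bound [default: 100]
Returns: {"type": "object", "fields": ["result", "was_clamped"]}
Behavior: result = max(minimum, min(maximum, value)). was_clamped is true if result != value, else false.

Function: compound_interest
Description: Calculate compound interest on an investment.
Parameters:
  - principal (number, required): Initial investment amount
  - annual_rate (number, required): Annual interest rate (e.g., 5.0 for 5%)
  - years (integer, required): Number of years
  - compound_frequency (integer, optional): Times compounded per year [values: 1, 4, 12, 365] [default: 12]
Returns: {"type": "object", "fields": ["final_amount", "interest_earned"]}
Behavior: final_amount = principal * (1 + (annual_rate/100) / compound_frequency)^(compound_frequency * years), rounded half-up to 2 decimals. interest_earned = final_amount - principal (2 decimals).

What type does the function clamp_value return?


The clamp_value spec declares Returns: {"type": "object", "fields": ["result", "was_clamped"]}
Type:
object


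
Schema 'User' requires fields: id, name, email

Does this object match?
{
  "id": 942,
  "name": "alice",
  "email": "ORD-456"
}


Checking required fields... All present.
Valid - all required fields present


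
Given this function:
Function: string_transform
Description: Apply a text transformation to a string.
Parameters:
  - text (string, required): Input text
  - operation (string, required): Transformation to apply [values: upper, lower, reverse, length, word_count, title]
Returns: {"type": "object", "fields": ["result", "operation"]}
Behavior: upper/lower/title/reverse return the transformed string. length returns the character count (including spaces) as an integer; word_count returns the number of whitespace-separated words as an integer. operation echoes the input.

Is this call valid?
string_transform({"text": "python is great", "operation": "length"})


Checking all required parameters present and types match... All valid.
Valid


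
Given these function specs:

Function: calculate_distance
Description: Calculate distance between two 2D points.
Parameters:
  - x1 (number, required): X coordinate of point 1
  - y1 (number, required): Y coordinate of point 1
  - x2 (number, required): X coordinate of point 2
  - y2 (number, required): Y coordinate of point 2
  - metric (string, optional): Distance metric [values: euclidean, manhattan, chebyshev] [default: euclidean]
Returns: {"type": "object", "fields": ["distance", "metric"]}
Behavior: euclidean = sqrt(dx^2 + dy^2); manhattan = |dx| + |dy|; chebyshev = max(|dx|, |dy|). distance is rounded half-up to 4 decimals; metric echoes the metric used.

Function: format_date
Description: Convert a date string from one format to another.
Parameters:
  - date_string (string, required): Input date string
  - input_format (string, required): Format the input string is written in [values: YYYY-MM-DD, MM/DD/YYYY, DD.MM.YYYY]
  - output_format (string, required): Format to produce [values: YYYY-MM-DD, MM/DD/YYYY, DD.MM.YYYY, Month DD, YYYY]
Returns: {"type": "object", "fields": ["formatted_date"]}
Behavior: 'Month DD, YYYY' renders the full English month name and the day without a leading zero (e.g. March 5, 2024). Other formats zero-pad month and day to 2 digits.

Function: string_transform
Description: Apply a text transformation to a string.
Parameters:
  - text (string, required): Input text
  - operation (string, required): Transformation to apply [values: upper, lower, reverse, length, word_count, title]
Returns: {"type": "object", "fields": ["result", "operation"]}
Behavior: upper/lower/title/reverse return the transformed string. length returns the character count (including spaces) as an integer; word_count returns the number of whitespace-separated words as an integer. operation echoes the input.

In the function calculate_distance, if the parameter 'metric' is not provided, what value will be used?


The calculate_distance spec declares:
  - metric (string, optional): Distance metric [values: euclidean, manhattan, chebyshev] [default: euclidean]
Default:
euclidean


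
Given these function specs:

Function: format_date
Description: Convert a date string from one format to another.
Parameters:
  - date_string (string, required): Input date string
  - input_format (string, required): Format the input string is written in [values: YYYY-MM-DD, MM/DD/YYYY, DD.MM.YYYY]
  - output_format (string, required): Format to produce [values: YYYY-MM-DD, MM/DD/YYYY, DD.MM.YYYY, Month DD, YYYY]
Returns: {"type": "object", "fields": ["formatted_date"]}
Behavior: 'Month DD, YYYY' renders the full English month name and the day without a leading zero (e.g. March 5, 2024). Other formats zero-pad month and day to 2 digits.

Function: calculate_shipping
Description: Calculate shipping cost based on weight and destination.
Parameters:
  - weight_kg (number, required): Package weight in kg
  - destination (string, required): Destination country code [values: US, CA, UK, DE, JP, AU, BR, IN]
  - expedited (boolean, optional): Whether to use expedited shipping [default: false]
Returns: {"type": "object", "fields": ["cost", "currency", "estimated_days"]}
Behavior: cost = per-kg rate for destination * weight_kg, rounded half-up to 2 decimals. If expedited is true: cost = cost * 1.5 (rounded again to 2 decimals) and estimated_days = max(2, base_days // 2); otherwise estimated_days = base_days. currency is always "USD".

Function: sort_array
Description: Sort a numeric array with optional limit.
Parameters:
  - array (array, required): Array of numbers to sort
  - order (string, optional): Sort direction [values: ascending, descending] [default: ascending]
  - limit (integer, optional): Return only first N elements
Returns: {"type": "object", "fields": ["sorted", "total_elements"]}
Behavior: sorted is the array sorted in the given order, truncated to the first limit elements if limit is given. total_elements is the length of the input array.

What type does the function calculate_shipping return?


The calculate_shipping spec declares Returns: {"type": "object", "fields": ["cost", "currency", "estimated_days"]}
Type:
object


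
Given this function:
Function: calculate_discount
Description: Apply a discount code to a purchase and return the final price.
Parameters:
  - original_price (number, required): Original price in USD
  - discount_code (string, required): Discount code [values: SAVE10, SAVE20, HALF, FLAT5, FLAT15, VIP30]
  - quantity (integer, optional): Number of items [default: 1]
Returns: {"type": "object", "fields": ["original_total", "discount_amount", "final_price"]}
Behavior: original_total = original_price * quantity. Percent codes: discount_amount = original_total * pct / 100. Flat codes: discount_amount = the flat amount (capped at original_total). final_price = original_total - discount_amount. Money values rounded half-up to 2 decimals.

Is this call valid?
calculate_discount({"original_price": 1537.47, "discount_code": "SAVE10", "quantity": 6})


Checking all required parameters present and types match... All valid.
Valid


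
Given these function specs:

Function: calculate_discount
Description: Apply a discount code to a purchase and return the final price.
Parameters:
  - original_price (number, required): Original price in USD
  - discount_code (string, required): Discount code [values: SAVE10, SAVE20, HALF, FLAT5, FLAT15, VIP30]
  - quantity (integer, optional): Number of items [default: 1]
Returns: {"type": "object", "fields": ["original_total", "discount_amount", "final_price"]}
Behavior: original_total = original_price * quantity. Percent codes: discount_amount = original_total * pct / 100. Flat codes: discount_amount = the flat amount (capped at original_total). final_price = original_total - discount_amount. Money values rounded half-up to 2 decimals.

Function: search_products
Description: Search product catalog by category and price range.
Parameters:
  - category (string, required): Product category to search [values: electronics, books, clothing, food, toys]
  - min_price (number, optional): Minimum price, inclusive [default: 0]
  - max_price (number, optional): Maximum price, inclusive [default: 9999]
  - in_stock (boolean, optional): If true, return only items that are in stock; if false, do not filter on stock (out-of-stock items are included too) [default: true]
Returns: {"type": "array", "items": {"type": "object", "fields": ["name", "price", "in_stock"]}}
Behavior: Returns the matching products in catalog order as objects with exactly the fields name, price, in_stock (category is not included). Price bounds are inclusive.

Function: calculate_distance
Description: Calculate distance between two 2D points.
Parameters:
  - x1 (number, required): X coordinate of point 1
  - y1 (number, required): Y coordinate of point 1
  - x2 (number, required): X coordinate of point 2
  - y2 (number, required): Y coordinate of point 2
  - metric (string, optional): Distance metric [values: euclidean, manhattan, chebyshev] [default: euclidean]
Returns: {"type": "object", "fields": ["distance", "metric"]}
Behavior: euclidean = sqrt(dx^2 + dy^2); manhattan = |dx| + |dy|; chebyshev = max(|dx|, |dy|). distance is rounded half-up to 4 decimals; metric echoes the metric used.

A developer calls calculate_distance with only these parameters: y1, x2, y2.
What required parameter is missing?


Required parameters: x1, y1, x2, y2
Provided: y1, x2, y2
Missing: x1
x1


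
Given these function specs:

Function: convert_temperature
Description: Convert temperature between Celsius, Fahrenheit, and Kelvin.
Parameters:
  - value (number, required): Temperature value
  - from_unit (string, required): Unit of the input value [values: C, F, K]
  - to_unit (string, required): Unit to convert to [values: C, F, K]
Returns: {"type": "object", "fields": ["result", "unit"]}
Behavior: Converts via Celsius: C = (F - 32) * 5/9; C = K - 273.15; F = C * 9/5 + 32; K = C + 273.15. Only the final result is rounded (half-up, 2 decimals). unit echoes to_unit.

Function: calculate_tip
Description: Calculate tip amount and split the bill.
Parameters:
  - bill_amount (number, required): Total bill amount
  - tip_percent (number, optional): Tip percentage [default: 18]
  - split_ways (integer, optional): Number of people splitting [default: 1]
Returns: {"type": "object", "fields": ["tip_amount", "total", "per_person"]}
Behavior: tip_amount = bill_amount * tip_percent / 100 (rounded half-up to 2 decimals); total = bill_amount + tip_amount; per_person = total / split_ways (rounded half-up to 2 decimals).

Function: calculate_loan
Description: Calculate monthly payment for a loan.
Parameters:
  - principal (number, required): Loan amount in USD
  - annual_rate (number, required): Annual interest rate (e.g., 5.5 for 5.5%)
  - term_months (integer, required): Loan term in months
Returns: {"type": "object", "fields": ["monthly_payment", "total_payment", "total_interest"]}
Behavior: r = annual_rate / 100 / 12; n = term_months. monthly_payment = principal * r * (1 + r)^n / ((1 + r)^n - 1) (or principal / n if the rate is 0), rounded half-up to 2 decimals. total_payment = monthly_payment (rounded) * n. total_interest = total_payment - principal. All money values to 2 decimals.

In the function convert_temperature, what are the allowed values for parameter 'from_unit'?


The convert_temperature spec declares:
  - from_unit (string, required): Unit of the input value [values: C, F, K]
Allowed values:
C, F, K


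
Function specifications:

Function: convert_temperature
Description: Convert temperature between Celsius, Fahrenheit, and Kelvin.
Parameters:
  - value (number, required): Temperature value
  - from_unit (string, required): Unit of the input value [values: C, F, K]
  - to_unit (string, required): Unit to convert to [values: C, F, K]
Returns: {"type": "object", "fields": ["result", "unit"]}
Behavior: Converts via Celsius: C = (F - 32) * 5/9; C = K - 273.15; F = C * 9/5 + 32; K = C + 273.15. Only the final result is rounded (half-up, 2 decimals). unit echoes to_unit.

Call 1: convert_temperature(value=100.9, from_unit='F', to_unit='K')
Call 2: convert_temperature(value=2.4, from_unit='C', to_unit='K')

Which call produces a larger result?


Call 1:
  To C: (100.9 - 32) * 5/9 = 38.277778
  To K: 38.277778 + 273.15 = 311.427778
  Round to 2 decimals: 311.43
  -> 311.43 K
Call 2:
  Input already in C: 2.4
  To K: 2.4 + 273.15 = 275.55
  Round to 2 decimals: 275.55
  -> 275.55 K
Call 1 (311.43 K)


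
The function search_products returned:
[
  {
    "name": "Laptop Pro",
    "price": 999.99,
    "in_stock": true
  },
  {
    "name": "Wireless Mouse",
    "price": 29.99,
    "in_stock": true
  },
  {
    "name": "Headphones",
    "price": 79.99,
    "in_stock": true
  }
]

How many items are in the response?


Items: Laptop Pro, Wireless Mouse, Headphones
3


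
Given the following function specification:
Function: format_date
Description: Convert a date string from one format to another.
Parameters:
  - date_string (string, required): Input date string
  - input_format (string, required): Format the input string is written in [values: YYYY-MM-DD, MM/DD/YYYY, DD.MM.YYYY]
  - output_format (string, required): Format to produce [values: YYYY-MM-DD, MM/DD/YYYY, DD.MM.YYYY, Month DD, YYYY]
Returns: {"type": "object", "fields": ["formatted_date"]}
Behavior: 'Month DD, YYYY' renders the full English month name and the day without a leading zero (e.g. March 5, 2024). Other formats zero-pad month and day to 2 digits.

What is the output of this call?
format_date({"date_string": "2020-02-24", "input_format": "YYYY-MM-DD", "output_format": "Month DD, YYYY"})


Parse '2020-02-24' as YYYY-MM-DD: year=2020, month=2, day=24
Month 2 = February
Render as Month DD, YYYY: February 24, 2020
Output:
{"formatted_date": "February 24, 2020"}


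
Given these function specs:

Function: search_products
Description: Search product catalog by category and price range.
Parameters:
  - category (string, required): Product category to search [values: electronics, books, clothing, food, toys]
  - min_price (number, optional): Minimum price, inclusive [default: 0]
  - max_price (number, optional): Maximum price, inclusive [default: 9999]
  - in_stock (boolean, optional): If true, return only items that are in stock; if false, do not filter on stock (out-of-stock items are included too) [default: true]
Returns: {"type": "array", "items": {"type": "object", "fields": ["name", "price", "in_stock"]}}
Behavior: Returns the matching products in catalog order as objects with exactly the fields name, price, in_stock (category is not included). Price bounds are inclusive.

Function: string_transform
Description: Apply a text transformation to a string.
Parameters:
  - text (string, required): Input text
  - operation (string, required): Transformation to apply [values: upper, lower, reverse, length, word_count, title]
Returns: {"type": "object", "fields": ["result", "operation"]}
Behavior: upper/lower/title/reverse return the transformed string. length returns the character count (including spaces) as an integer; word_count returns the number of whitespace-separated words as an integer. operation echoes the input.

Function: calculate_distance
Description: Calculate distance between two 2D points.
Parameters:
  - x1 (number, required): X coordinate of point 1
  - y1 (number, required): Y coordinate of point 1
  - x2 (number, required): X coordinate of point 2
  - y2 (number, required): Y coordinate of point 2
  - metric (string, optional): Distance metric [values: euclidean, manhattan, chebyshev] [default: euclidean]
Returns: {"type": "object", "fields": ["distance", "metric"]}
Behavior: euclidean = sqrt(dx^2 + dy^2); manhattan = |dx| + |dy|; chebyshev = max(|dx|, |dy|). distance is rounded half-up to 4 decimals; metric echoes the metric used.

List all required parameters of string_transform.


Parameters of string_transform and their required/optional flag:
  text: required
  operation: required
operation, text


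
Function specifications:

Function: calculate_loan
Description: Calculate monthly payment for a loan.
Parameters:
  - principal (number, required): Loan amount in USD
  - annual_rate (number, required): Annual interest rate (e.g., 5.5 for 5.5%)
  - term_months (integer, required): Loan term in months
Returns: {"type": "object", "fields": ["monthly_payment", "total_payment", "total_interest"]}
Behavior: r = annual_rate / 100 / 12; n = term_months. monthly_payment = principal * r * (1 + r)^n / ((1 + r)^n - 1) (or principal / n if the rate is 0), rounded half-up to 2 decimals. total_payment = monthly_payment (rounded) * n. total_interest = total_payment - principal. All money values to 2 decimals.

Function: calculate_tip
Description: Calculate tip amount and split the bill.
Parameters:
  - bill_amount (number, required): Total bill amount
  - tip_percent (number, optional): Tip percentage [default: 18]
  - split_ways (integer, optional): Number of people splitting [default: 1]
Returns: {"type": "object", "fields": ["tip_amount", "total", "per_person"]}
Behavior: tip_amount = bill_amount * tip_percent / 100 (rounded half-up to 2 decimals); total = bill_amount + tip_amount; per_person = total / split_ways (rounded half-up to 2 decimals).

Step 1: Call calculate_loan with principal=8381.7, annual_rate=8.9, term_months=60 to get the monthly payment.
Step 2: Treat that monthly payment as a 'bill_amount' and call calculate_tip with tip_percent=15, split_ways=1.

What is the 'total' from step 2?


Step 1: calculate_loan(principal=8381.7, annual_rate=8.9, term_months=60)
  r = 8.9 / 100 / 12 = 0.007416666667 (keep full precision)
  (1 + r)^60 = 1.55792983
  monthly_payment = 8381.7 * 0.007416666667 * 1.55792983 / (1.55792983 - 1) = 173.583798 -> 173.58
  total_payment = 173.58 * 60 = 10414.80
  total_interest = 10414.80 - 8381.70 = 2033.10
  -> monthly_payment = 173.58
Step 2: calculate_tip(bill_amount=173.58, tip_percent=15, split_ways=1)
  tip_amount = 173.58 * 15/100 = 26.037 -> 26.04
  total = 173.58 + 26.04 = 199.62
  per_person = 199.62 / 1 = 199.62 -> 199.62
  -> total = 199.62
$199.62


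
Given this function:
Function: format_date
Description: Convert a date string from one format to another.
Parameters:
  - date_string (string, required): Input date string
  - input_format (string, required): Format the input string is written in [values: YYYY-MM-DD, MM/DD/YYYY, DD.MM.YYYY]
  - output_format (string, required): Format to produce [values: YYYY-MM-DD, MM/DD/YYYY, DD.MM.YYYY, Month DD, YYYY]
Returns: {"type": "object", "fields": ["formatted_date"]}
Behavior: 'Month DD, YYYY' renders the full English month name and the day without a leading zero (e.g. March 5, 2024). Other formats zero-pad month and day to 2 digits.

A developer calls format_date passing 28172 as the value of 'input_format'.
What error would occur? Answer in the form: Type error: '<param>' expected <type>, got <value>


Spec: 'input_format' is declared as string; 28172 is an integer.
Type error: 'input_format' expected string, got 28172


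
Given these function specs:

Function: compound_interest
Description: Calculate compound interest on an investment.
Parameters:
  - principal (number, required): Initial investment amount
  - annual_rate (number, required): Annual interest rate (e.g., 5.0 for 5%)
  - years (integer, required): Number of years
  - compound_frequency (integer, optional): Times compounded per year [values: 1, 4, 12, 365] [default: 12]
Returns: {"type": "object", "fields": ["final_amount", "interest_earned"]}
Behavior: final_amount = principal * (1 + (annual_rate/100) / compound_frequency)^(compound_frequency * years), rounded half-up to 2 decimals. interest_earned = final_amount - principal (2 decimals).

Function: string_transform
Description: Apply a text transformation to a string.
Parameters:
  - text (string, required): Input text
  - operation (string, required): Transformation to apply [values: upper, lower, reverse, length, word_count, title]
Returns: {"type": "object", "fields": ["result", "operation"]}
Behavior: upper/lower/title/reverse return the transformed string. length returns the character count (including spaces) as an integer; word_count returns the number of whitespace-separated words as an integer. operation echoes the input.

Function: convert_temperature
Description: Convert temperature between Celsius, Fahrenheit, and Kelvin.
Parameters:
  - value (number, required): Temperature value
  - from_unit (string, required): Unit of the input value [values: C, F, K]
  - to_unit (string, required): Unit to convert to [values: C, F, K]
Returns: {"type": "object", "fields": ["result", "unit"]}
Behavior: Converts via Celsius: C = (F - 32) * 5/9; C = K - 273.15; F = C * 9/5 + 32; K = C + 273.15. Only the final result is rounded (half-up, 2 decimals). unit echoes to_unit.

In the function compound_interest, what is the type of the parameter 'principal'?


The compound_interest spec declares:
  - principal (number, required): Initial investment amount
Type:
number


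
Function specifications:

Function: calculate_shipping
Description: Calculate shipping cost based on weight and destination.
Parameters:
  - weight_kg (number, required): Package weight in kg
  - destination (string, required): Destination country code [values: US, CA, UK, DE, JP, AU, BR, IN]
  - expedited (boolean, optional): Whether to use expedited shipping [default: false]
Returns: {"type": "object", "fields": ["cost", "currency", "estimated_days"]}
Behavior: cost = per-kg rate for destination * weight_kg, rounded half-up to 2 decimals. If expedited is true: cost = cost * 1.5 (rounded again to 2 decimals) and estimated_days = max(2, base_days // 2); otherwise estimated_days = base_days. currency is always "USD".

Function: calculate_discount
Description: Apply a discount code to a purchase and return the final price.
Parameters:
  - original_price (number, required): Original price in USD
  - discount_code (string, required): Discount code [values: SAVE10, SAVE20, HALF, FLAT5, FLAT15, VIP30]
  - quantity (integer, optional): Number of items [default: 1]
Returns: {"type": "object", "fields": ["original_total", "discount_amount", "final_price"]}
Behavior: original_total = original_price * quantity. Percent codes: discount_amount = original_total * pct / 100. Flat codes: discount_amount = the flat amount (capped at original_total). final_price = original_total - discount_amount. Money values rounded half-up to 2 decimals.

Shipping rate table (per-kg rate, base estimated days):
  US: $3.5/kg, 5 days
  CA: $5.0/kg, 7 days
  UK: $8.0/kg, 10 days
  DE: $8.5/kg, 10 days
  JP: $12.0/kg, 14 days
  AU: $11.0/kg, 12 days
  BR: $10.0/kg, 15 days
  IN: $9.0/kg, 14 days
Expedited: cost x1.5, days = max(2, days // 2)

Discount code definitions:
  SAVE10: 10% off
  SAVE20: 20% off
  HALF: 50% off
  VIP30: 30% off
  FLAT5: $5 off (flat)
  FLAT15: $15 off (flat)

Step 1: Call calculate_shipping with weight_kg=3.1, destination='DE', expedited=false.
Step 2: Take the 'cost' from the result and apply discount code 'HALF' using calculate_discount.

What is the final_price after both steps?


Step 1: calculate_shipping(weight_kg=3.1, destination=DE, expedited=false)
  Rate for DE: $8.5/kg, base 10 days
  cost = 8.5 * 3.1 = 26.35 -> 26.35
  expedited not set/false: estimated_days = 10
  -> cost = 26.35 USD
Step 2: calculate_discount(original_price=26.35, discount_code=HALF, quantity=1)
  original_total = 26.35 * 1 = 26.35
  HALF = 50% off: discount_amount = 26.35 * 50/100 = 13.175 -> 13.18
  final_price = 26.35 - 13.18 = 13.17
  -> final_price = 13.17
$13.17
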